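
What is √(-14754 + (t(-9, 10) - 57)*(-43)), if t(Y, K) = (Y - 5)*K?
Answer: I*√6283 ≈ 79.265*I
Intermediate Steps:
t(Y, K) = K*(-5 + Y) (t(Y, K) = (-5 + Y)*K = K*(-5 + Y))
√(-14754 + (t(-9, 10) - 57)*(-43)) = √(-14754 + (10*(-5 - 9) - 57)*(-43)) = √(-14754 + (10*(-14) - 57)*(-43)) = √(-14754 + (-140 - 57)*(-43)) = √(-14754 - 197*(-43)) = √(-14754 + 8471) = √(-6283) = I*√6283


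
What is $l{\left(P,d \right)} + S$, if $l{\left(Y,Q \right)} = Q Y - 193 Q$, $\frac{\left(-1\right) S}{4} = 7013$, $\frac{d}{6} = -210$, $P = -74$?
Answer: $308368$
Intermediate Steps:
$d = -1260$ ($d = 6 \left(-210\right) = -1260$)
$S = -28052$ ($S = \left(-4\right) 7013 = -28052$)
$l{\left(Y,Q \right)} = - 193 Q + Q Y$
$l{\left(P,d \right)} + S = - 1260 \left(-193 - 74\right) - 28052 = \left(-1260\right) \left(-267\right) - 28052 = 336420 - 28052 = 308368$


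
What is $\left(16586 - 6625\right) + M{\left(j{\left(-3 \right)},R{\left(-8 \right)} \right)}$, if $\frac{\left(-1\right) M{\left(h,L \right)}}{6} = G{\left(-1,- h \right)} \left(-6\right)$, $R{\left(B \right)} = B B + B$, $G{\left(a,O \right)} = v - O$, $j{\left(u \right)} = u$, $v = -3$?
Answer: $9745$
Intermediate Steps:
$G{\left(a,O \right)} = -3 - O$
$R{\left(B \right)} = B + B^{2}$ ($R{\left(B \right)} = B^{2} + B = B + B^{2}$)
$M{\left(h,L \right)} = -108 + 36 h$ ($M{\left(h,L \right)} = - 6 \left(-3 - - h\right) \left(-6\right) = - 6 \left(-3 + h\right) \left(-6\right) = - 6 \left(18 - 6 h\right) = -108 + 36 h$)
$\left(16586 - 6625\right) + M{\left(j{\left(-3 \right)},R{\left(-8 \right)} \right)} = \left(16586 - 6625\right) + \left(-108 + 36 \left(-3\right)\right) = 9961 - 216 = 9745$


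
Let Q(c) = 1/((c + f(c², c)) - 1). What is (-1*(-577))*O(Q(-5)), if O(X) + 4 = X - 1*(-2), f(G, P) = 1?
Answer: -6347/5 ≈ -1269.4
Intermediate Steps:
Q(c) = 1/c (Q(c) = 1/((c + 1) - 1) = 1/((1 + c) - 1) = 1/c)
O(X) = -2 + X (O(X) = -4 + (X - 1*(-2)) = -4 + (X + 2) = -4 + (2 + X) = -2 + X)
(-1*(-577))*O(Q(-5)) = (-1*(-577))*(-2 + 1/(-5)) = 577*(-2 - ⅕) = 577*(-11/5) = -6347/5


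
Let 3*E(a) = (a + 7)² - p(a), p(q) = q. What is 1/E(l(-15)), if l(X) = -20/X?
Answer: 27/613 ≈ 0.044046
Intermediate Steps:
E(a) = -a/3 + (7 + a)²/3 (E(a) = ((a + 7)² - a)/3 = ((7 + a)² - a)/3 = -a/3 + (7 + a)²/3)
1/E(l(-15)) = 1/(-(-20)/(3*(-15)) + (7 - 20/(-15))²/3) = 1/(-(-20)*(-1)/(3*15) + (7 - 20*(-1/15))²/3) = 1/(-⅓*4/3 + (7 + 4/3)²/3) = 1/(-4/9 + (25/3)²/3) = 1/(-4/9 + (⅓)*(625/9)) = 1/(-4/9 + 625/27) = 1/(613/27) = 27/613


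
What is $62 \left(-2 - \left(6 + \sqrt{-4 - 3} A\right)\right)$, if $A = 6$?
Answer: $-496 - 372 i \sqrt{7} \approx -496.0 - 984.22 i$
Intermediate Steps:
$62 \left(-2 - \left(6 + \sqrt{-4 - 3} A\right)\right) = 62 \left(-2 - \left(6 + \sqrt{-4 - 3} \cdot 6\right)\right) = 62 \left(-2 - \left(6 + \sqrt{-7} \cdot 6\right)\right) = 62 \left(-2 - \left(6 + i \sqrt{7} \cdot 6\right)\right) = 62 \left(-2 - \left(6 + 6 i \sqrt{7}\right)\right) = 62 \left(-8 - 6 i \sqrt{7}\right) = -496 - 372 i \sqrt{7}$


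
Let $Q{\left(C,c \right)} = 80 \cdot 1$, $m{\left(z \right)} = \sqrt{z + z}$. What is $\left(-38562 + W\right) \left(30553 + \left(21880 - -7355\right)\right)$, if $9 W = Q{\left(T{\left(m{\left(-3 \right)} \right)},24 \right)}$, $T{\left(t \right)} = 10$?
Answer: $- \frac{20745120664}{9} \approx -2.305 \cdot 10^{9}$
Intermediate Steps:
$m{\left(z \right)} = \sqrt{2} \sqrt{z}$ ($m{\left(z \right)} = \sqrt{2 z} = \sqrt{2} \sqrt{z}$)
$Q{\left(C,c \right)} = 80$
$W = \frac{80}{9}$ ($W = \frac{1}{9} \cdot 80 = \frac{80}{9} \approx 8.8889$)
$\left(-38562 + W\right) \left(30553 + \left(21880 - -7355\right)\right) = \left(-38562 + \frac{80}{9}\right) \left(30553 + \left(21880 - -7355\right)\right) = - \frac{346978 \left(30553 + \left(21880 + 7355\right)\right)}{9} = - \frac{346978 \left(30553 + 29235\right)}{9} = \left(- \frac{346978}{9}\right) 59788 = - \frac{20745120664}{9}$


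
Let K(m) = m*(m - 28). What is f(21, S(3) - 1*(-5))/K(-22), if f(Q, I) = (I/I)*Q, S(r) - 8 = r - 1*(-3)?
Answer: 21/1100 ≈ 0.019091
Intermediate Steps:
S(r) = 11 + r (S(r) = 8 + (r - 1*(-3)) = 8 + (r + 3) = 8 + (3 + r) = 11 + r)
K(m) = m*(-28 + m)
f(Q, I) = Q (f(Q, I) = 1*Q = Q)
f(21, S(3) - 1*(-5))/K(-22) = 21/((-22*(-28 - 22))) = 21/((-22*(-50))) = 21/1100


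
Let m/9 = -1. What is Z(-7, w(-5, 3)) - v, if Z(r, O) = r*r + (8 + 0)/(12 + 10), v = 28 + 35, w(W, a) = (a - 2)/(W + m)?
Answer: -150/11 ≈ -13.636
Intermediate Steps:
m = -9 (m = 9*(-1) = -9)
w(W, a) = (-2 + a)/(-9 + W) (w(W, a) = (a - 2)/(W - 9) = (-2 + a)/(-9 + W))
v = 63
Z(r, O) = 4/11 + r² (Z(r, O) = r² + 8/22 = r² + 8*(1/22) = r² + 4/11 = 4/11 + r²)
Z(-7, w(-5, 3)) - v = (4/11 + (-7)²) - 1*63 = (4/11 + 49) - 63 = 543/11 - 63 = -150/11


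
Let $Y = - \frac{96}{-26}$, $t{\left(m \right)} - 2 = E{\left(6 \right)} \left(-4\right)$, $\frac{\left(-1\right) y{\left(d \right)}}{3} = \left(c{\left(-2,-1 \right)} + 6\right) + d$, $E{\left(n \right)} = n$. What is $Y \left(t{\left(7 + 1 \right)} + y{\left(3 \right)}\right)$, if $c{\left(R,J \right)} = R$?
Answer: $- \frac{2064}{13} \approx -158.77$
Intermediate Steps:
$y{\left(d \right)} = -12 - 3 d$ ($y{\left(d \right)} = - 3 \left(\left(-2 + 6\right) + d\right) = - 3 \left(4 + d\right) = -12 - 3 d$)
$t{\left(m \right)} = -22$ ($t{\left(m \right)} = 2 + 6 \left(-4\right) = 2 - 24 = -22$)
$Y = \frac{48}{13}$ ($Y = \left(-96\right) \left(- \frac{1}{26}\right) = \frac{48}{13} \approx 3.6923$)
$Y \left(t{\left(7 + 1 \right)} + y{\left(3 \right)}\right) = \frac{48 \left(-22 - 21\right)}{13} = \frac{48}{13} \left(-43\right) = - \frac{2064}{13}$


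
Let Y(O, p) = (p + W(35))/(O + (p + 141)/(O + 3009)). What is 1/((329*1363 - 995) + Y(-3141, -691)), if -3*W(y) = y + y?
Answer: 18821/8421121958 ≈ 2.2350e-6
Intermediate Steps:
W(y) = -2*y/3 (W(y) = -(y + y)/3 = -2*y/3)
Y(O, p) = (-70/3 + p)/(O + (141 + p)/(3009 + O)) (Y(O, p) = (p - 2/3*35)/(O + (p + 141)/(O + 3009)) = (p - 70/3)/(O + (141 + p)/(3009 + O)) = (-70/3 + p)/(O + (141 + p)/(3009 + O)))
1/((329*1363 - 995) + Y(-3141, -691)) = 1/((329*1363 - 995) + (-70210 + 3009*(-691) - 70/3*(-3141) - 3141*(-691))/(141 - 691 + (-3141)**2 + 3009*(-3141))) = 1/((448427 - 995) + (-70210 - 2079219 + 73290 + 2170431)/(141 - 691 + 9865881 - 9451269)) = 1/(447432 + 94292/414062) = 1/(447432 + (1/414062)*94292) = 1/(447432 + 4286/18821) = 1/(8421121958/18821) = 18821/8421121958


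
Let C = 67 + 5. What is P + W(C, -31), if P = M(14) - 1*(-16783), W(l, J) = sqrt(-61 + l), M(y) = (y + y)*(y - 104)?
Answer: 14263 + sqrt(11) ≈ 14266.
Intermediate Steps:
M(y) = 2*y*(-104 + y) (M(y) = (2*y)*(-104 + y) = 2*y*(-104 + y))
C = 72
P = 14263 (P = 2*14*(-104 + 14) - 1*(-16783) = 2*14*(-90) + 16783 = -2520 + 16783 = 14263)
P + W(C, -31) = 14263 + sqrt(-61 + 72) = 14263 + sqrt(11)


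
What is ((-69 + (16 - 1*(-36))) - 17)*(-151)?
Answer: 5134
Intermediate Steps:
((-69 + (16 - 1*(-36))) - 17)*(-151) = ((-69 + (16 + 36)) - 17)*(-151) = ((-69 + 52) - 17)*(-151) = (-17 - 17)*(-151) = -34*(-151) = 5134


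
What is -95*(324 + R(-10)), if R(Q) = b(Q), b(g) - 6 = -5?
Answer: -30875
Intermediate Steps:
b(g) = 1 (b(g) = 6 - 5 = 1)
R(Q) = 1
-95*(324 + R(-10)) = -95*(324 + 1) = -95*325 = -30875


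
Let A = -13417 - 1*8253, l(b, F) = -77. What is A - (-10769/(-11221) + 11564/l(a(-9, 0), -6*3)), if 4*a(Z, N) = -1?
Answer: -2656331137/123431 ≈ -21521.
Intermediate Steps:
a(Z, N) = -¼ (a(Z, N) = (¼)*(-1) = -¼)
A = -21670 (A = -13417 - 8253 = -21670)
A - (-10769/(-11221) + 11564/l(a(-9, 0), -6*3)) = -21670 - (-10769/(-11221) + 11564/(-77)) = -21670 - (-10769*(-1/11221) + 11564*(-1/77)) = -21670 - (10769/11221 - 1652/11) = -21670 - 1*(-18418633/123431) = -21670 + 18418633/123431 = -2656331137/123431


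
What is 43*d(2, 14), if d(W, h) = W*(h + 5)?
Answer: 1634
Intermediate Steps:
d(W, h) = W*(5 + h)
43*d(2, 14) = 43*(2*(5 + 14)) = 43*(2*19) = 43*38 = 1634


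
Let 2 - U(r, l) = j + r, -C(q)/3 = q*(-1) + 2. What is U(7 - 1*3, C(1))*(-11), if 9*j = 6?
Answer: 88/3 ≈ 29.333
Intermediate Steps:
C(q) = -6 + 3*q (C(q) = -3*(q*(-1) + 2) = -3*(-q + 2) = -3*(2 - q) = -6 + 3*q)
j = ⅔ (j = (⅑)*6 = ⅔ ≈ 0.66667)
U(r, l) = 4/3 - r (U(r, l) = 2 - (⅔ + r) = 2 + (-⅔ - r) = 4/3 - r)
U(7 - 1*3, C(1))*(-11) = (4/3 - (7 - 1*3))*(-11) = (4/3 - (7 - 3))*(-11) = (4/3 - 1*4)*(-11) = (4/3 - 4)*(-11) = -8/3*(-11) = 88/3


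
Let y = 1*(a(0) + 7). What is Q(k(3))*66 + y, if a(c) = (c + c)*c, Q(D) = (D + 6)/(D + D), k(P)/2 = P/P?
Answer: 139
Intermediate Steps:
k(P) = 2 (k(P) = 2*(P/P) = 2*1 = 2)
Q(D) = (6 + D)/(2*D) (Q(D) = (6 + D)/((2*D)) = (6 + D)*(1/(2*D)) = (6 + D)/(2*D))
a(c) = 2*c² (a(c) = (2*c)*c = 2*c²)
y = 7 (y = 1*(2*0² + 7) = 1*(2*0 + 7) = 1*(0 + 7) = 1*7 = 7)
Q(k(3))*66 + y = ((½)*(6 + 2)/2)*66 + 7 = ((½)*(½)*8)*66 + 7 = 2*66 + 7 = 132 + 7 = 139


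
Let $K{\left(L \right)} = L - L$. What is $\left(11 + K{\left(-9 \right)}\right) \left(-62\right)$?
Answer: $-682$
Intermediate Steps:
$K{\left(L \right)} = 0$
$\left(11 + K{\left(-9 \right)}\right) \left(-62\right) = \left(11 + 0\right) \left(-62\right) = 11 \left(-62\right) = -682$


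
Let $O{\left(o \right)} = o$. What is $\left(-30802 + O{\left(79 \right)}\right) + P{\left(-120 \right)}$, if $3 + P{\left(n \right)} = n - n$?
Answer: $-30726$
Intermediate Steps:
$P{\left(n \right)} = -3$ ($P{\left(n \right)} = -3 + \left(n - n\right) = -3 + 0 = -3$)
$\left(-30802 + O{\left(79 \right)}\right) + P{\left(-120 \right)} = \left(-30802 + 79\right) - 3 = -30723 - 3 = -30726$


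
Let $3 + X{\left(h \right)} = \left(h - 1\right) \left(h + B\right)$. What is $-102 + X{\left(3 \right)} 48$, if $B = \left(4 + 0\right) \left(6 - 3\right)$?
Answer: $1194$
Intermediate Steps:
$B = 12$ ($B = 4 \cdot 3 = 12$)
$X{\left(h \right)} = -3 + \left(-1 + h\right) \left(12 + h\right)$ ($X{\left(h \right)} = -3 + \left(h - 1\right) \left(h + 12\right) = -3 + \left(-1 + h\right) \left(12 + h\right)$)
$-102 + X{\left(3 \right)} 48 = -102 + \left(-15 + 3^{2} + 11 \cdot 3\right) 48 = -102 + \left(-15 + 9 + 33\right) 48 = -102 + 27 \cdot 48 = -102 + 1296 = 1194$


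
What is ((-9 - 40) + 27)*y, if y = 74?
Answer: -1628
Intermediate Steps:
((-9 - 40) + 27)*y = ((-9 - 40) + 27)*74 = (-49 + 27)*74 = -22*74 = -1628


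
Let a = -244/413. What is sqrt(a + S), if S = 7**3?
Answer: sqrt(58404395)/413 ≈ 18.504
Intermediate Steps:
S = 343
a = -244/413 (a = -244*1/413 = -244/413 ≈ -0.59080)
sqrt(a + S) = sqrt(-244/413 + 343) = sqrt(141415/413) = sqrt(58404395)/413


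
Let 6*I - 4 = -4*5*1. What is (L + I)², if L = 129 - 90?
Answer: 11881/9 ≈ 1320.1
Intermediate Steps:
I = -8/3 (I = ⅔ + (-4*5*1)/6 = ⅔ + (-20*1)/6 = ⅔ + (⅙)*(-20) = ⅔ - 10/3 = -8/3 ≈ -2.6667)
L = 39
(L + I)² = (39 - 8/3)² = (109/3)² = 11881/9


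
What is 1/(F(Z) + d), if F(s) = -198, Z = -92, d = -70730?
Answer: -1/70928 ≈ -1.4099e-5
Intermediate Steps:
1/(F(Z) + d) = 1/(-198 - 70730) = 1/(-70928) = -1/70928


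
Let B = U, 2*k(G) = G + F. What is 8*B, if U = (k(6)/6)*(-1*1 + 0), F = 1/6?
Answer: -37/9 ≈ -4.1111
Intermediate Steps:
F = ⅙ ≈ 0.16667
k(G) = 1/12 + G/2 (k(G) = (G + ⅙)/2 = (⅙ + G)/2 = 1/12 + G/2)
U = -37/72 (U = ((1/12 + (½)*6)/6)*(-1*1 + 0) = ((1/12 + 3)*(⅙))*(-1 + 0) = ((37/12)*(⅙))*(-1) = (37/72)*(-1) = -37/72 ≈ -0.51389)
B = -37/72 ≈ -0.51389
8*B = 8*(-37/72) = -37/9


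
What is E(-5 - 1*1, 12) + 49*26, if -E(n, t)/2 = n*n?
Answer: 1202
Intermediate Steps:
E(n, t) = -2*n² (E(n, t) = -2*n*n = -2*n²)
E(-5 - 1*1, 12) + 49*26 = -2*(-5 - 1*1)² + 49*26 = -2*(-5 - 1)² + 1274 = -2*(-6)² + 1274 = -2*36 + 1274 = -72 + 1274 = 1202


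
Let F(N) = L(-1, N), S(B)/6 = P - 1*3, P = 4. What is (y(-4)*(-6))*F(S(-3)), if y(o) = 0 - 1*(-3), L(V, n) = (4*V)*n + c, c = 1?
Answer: 414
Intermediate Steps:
L(V, n) = 1 + 4*V*n (L(V, n) = (4*V)*n + 1 = 4*V*n + 1 = 1 + 4*V*n)
S(B) = 6 (S(B) = 6*(4 - 1*3) = 6*(4 - 3) = 6*1 = 6)
y(o) = 3 (y(o) = 0 + 3 = 3)
F(N) = 1 - 4*N (F(N) = 1 + 4*(-1)*N = 1 - 4*N)
(y(-4)*(-6))*F(S(-3)) = (3*(-6))*(1 - 4*6) = -18*(1 - 24) = -18*(-23) = 414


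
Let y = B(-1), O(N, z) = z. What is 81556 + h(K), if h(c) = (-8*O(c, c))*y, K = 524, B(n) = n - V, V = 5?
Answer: 106708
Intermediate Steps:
B(n) = -5 + n (B(n) = n - 1*5 = n - 5 = -5 + n)
y = -6 (y = -5 - 1 = -6)
h(c) = 48*c (h(c) = -8*c*(-6) = 48*c)
81556 + h(K) = 81556 + 48*524 = 81556 + 25152 = 106708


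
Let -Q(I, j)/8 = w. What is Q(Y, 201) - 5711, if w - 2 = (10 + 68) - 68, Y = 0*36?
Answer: -5807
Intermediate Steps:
Y = 0
w = 12 (w = 2 + ((10 + 68) - 68) = 2 + (78 - 68) = 2 + 10 = 12)
Q(I, j) = -96 (Q(I, j) = -8*12 = -96)
Q(Y, 201) - 5711 = -96 - 5711 = -5807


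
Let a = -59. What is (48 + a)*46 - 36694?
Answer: -37200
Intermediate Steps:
(48 + a)*46 - 36694 = (48 - 59)*46 - 36694 = -11*46 - 36694 = -506 - 36694 = -37200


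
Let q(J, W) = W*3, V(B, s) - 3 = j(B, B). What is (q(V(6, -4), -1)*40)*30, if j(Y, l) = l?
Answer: -3600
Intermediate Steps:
V(B, s) = 3 + B
q(J, W) = 3*W
(q(V(6, -4), -1)*40)*30 = ((3*(-1))*40)*30 = -3*40*30 = -120*30 = -3600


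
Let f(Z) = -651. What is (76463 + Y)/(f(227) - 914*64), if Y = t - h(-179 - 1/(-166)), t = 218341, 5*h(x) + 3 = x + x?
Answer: -122373622/24546005 ≈ -4.9855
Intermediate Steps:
h(x) = -⅗ + 2*x/5 (h(x) = -⅗ + (x + x)/5 = -⅗ + (2*x)/5 = -⅗ + 2*x/5)
Y = 90641477/415 (Y = 218341 - (-⅗ + 2*(-179 - 1/(-166))/5) = 218341 - (-⅗ + 2*(-179 - 1*(-1/166))/5) = 218341 - (-⅗ + 2*(-179 + 1/166)/5) = 218341 - (-⅗ + (⅖)*(-29713/166)) = 218341 - (-⅗ - 29713/415) = 218341 - 1*(-29962/415) = 218341 + 29962/415 = 90641477/415 ≈ 2.1841e+5)
(76463 + Y)/(f(227) - 914*64) = (76463 + 90641477/415)/(-651 - 914*64) = 122373622/(415*(-651 - 58496)) = (122373622/415)/(-59147) = (122373622/415)*(-1/59147) = -122373622/24546005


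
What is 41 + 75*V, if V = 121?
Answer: 9116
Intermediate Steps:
41 + 75*V = 41 + 75*121 = 41 + 9075 = 9116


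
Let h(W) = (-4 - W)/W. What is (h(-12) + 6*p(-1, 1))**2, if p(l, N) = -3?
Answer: 3136/9 ≈ 348.44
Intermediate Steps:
h(W) = (-4 - W)/W
(h(-12) + 6*p(-1, 1))**2 = ((-4 - 1*(-12))/(-12) + 6*(-3))**2 = (-(-4 + 12)/12 - 18)**2 = (-1/12*8 - 18)**2 = (-2/3 - 18)**2 = (-56/3)**2 = 3136/9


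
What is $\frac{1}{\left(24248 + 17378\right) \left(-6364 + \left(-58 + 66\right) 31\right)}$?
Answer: $- \frac{1}{254584616} \approx -3.928 \cdot 10^{-9}$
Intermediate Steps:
$\frac{1}{\left(24248 + 17378\right) \left(-6364 + \left(-58 + 66\right) 31\right)} = \frac{1}{41626 \left(-6364 + 8 \cdot 31\right)} = \frac{1}{41626 \left(-6364 + 248\right)} = \frac{1}{41626 \left(-6116\right)} = \frac{1}{-254584616} = - \frac{1}{254584616}$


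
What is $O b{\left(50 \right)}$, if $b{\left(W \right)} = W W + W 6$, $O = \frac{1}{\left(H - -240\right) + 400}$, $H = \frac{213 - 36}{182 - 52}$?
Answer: $\frac{52000}{11911} \approx 4.3657$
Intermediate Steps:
$H = \frac{177}{130} \approx 1.3615$
$O = \frac{130}{83377}$ ($O = \frac{1}{\left(\frac{177}{130} - -240\right) + 400} = \frac{1}{\left(\frac{177}{130} + 240\right) + 400} = \frac{1}{\frac{31377}{130} + 400} = \frac{1}{\frac{83377}{130}} = \frac{130}{83377} \approx 0.0015592$)
$b{\left(W \right)} = W^{2} + 6 W$
$O b{\left(50 \right)} = \frac{130 \cdot 50 \left(6 + 50\right)}{83377} = \frac{130 \cdot 50 \cdot 56}{83377} = \frac{130}{83377} \cdot 2800 = \frac{52000}{11911}$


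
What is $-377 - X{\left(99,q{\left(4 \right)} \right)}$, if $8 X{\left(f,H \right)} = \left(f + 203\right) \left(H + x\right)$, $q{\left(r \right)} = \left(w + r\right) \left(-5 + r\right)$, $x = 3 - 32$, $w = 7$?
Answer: $1133$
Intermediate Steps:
$x = -29$ ($x = 3 - 32 = -29$)
$q{\left(r \right)} = \left(-5 + r\right) \left(7 + r\right)$ ($q{\left(r \right)} = \left(7 + r\right) \left(-5 + r\right) = \left(-5 + r\right) \left(7 + r\right)$)
$X{\left(f,H \right)} = \frac{\left(-29 + H\right) \left(203 + f\right)}{8}$ ($X{\left(f,H \right)} = \frac{\left(f + 203\right) \left(H - 29\right)}{8} = \frac{\left(203 + f\right) \left(-29 + H\right)}{8} = \frac{\left(-29 + H\right) \left(203 + f\right)}{8}$)
$-377 - X{\left(99,q{\left(4 \right)} \right)} = -377 - \left(- \frac{5887}{8} - \frac{2871}{8} + \frac{203 \left(-35 + 4^{2} + 2 \cdot 4\right)}{8} + \frac{1}{8} \left(-35 + 4^{2} + 2 \cdot 4\right) 99\right) = -377 - \left(- \frac{5887}{8} - \frac{2871}{8} + \frac{203 \left(-35 + 16 + 8\right)}{8} + \frac{1}{8} \left(-35 + 16 + 8\right) 99\right) = -377 - \left(- \frac{5887}{8} - \frac{2871}{8} + \frac{203}{8} \left(-11\right) + \frac{1}{8} \left(-11\right) 99\right) = -377 - \left(- \frac{5887}{8} - \frac{2871}{8} - \frac{2233}{8} - \frac{1089}{8}\right) = -377 - -1510 = -377 + 1510 = 1133$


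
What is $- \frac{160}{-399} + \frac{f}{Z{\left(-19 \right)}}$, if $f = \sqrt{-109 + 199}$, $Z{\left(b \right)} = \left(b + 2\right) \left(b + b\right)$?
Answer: $\frac{160}{399} + \frac{3 \sqrt{10}}{646} \approx 0.41569$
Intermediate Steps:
$Z{\left(b \right)} = 2 b \left(2 + b\right)$ ($Z{\left(b \right)} = \left(2 + b\right) 2 b = 2 b \left(2 + b\right)$)
$f = 3 \sqrt{10}$ ($f = \sqrt{90} = 3 \sqrt{10} \approx 9.4868$)
$- \frac{160}{-399} + \frac{f}{Z{\left(-19 \right)}} = - \frac{160}{-399} + \frac{3 \sqrt{10}}{2 \left(-19\right) \left(2 - 19\right)} = \left(-160\right) \left(- \frac{1}{399}\right) + \frac{3 \sqrt{10}}{2 \left(-19\right) \left(-17\right)} = \frac{160}{399} + \frac{3 \sqrt{10}}{646}$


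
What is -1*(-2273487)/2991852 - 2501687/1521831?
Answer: -149067194801/168633078556 ≈ -0.88397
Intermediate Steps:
-1*(-2273487)/2991852 - 2501687/1521831 = 2273487*(1/2991852) - 2501687*1/1521831 = 757829/997284 - 2501687/1521831 = -149067194801/168633078556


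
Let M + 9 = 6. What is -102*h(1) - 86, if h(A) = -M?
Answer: -392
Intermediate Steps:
M = -3 (M = -9 + 6 = -3)
h(A) = 3 (h(A) = -1*(-3) = 3)
-102*h(1) - 86 = -102*3 - 86 = -306 - 86 = -392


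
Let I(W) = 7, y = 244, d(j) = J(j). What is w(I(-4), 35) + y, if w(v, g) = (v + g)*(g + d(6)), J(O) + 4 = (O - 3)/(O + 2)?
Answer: 6247/4 ≈ 1561.8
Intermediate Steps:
J(O) = -4 + (-3 + O)/(2 + O) (J(O) = -4 + (O - 3)/(O + 2) = -4 + (-3 + O)/(2 + O))
d(j) = (-11 - 3*j)/(2 + j)
w(v, g) = (-29/8 + g)*(g + v) (w(v, g) = (v + g)*(g + (-11 - 3*6)/(2 + 6)) = (g + v)*(g + (-11 - 18)/8) = (g + v)*(g + (1/8)*(-29)) = (g + v)*(g - 29/8) = (g + v)*(-29/8 + g) = (-29/8 + g)*(g + v))
w(I(-4), 35) + y = (35**2 - 29/8*35 - 29/8*7 + 35*7) + 244 = (1225 - 1015/8 - 203/8 + 245) + 244 = 5271/4 + 244 = 6247/4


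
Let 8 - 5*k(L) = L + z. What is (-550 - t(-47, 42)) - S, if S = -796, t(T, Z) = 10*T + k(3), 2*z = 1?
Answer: 7151/10 ≈ 715.10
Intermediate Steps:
z = ½ (z = (½)*1 = ½ ≈ 0.50000)
k(L) = 3/2 - L/5 (k(L) = 8/5 - (L + ½)/5 = 8/5 - (½ + L)/5 = 8/5 + (-⅒ - L/5) = 3/2 - L/5)
t(T, Z) = 9/10 + 10*T (t(T, Z) = 10*T + (3/2 - ⅕*3) = 10*T + (3/2 - ⅗) = 10*T + 9/10 = 9/10 + 10*T)
(-550 - t(-47, 42)) - S = (-550 - (9/10 + 10*(-47))) - 1*(-796) = (-550 - (9/10 - 470)) + 796 = (-550 - 1*(-4691/10)) + 796 = (-550 + 4691/10) + 796 = -809/10 + 796 = 7151/10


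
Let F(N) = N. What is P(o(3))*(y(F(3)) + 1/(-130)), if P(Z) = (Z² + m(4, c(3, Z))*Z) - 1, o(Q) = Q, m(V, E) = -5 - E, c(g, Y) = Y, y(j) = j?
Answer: -3112/65 ≈ -47.877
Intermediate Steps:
P(Z) = -1 + Z² + Z*(-5 - Z) (P(Z) = (Z² + (-5 - Z)*Z) - 1 = (Z² + Z*(-5 - Z)) - 1 = -1 + Z² + Z*(-5 - Z))
P(o(3))*(y(F(3)) + 1/(-130)) = (-1 - 5*3)*(3 + 1/(-130)) = (-1 - 15)*(3 - 1/130) = -16*389/130 = -3112/65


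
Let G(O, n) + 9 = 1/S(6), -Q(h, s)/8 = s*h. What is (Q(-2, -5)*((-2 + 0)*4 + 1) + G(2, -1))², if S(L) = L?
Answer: 10936249/36 ≈ 3.0378e+5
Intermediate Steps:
Q(h, s) = -8*h*s (Q(h, s) = -8*s*h = -8*h*s)
G(O, n) = -53/6 (G(O, n) = -9 + 1/6 = -9 + ⅙ = -53/6)
(Q(-2, -5)*((-2 + 0)*4 + 1) + G(2, -1))² = ((-8*(-2)*(-5))*((-2 + 0)*4 + 1) - 53/6)² = (-80*(-2*4 + 1) - 53/6)² = (-80*(-8 + 1) - 53/6)² = (-80*(-7) - 53/6)² = (560 - 53/6)² = (3307/6)² = 10936249/36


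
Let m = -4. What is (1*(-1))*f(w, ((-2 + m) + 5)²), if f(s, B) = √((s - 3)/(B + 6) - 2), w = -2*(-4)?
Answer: -3*I*√7/7 ≈ -1.1339*I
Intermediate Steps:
w = 8
f(s, B) = √(-2 + (-3 + s)/(6 + B)) (f(s, B) = √((-3 + s)/(6 + B) - 2) = √(-2 + (-3 + s)/(6 + B)))
(1*(-1))*f(w, ((-2 + m) + 5)²) = (1*(-1))*√((-15 + 8 - 2*((-2 - 4) + 5)²)/(6 + ((-2 - 4) + 5)²)) = -√((-15 + 8 - 2*(-6 + 5)²)/(6 + (-6 + 5)²)) = -√((-15 + 8 - 2*(-1)²)/(6 + (-1)²)) = -√((-15 + 8 - 2*1)/(6 + 1)) = -√((-15 + 8 - 2)/7) = -√((⅐)*(-9)) = -√(-9/7) = -3*I*√7/7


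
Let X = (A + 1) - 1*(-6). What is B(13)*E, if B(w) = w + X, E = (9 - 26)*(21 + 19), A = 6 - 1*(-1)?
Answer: -18360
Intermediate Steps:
A = 7 (A = 6 + 1 = 7)
X = 14 (X = (7 + 1) - 1*(-6) = 8 + 6 = 14)
E = -680 (E = -17*40 = -680)
B(w) = 14 + w (B(w) = w + 14 = 14 + w)
B(13)*E = (14 + 13)*(-680) = 27*(-680) = -18360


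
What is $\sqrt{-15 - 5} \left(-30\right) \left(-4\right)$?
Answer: $240 i \sqrt{5} \approx 536.66 i$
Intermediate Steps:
$\sqrt{-15 - 5} \left(-30\right) \left(-4\right) = \sqrt{-20} \left(-30\right) \left(-4\right) = 2 i \sqrt{5} \left(-30\right) \left(-4\right) = - 60 i \sqrt{5} \left(-4\right) = 240 i \sqrt{5}$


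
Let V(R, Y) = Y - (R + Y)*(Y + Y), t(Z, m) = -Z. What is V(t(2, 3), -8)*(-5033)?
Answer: 845544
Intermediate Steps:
V(R, Y) = Y - 2*Y*(R + Y) (V(R, Y) = Y - (R + Y)*2*Y = Y - 2*Y*(R + Y))
V(t(2, 3), -8)*(-5033) = -8*(1 - (-2)*2 - 2*(-8))*(-5033) = -8*(1 - 2*(-2) + 16)*(-5033) = -8*(1 + 4 + 16)*(-5033) = -8*21*(-5033) = -168*(-5033) = 845544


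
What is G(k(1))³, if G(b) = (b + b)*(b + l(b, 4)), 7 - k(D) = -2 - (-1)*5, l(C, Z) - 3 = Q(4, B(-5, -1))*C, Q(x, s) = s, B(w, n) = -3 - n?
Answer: -512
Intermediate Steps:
l(C, Z) = 3 - 2*C (l(C, Z) = 3 + (-3 - 1*(-1))*C = 3 + (-3 + 1)*C = 3 - 2*C)
k(D) = 4 (k(D) = 7 - (-2 - (-1)*5) = 7 - (-2 - 1*(-5)) = 7 - (-2 + 5) = 7 - 1*3 = 7 - 3 = 4)
G(b) = 2*b*(3 - b) (G(b) = (b + b)*(b + (3 - 2*b)) = (2*b)*(3 - b) = 2*b*(3 - b))
G(k(1))³ = (2*4*(3 - 1*4))³ = (2*4*(3 - 4))³ = (2*4*(-1))³ = (-8)³ = -512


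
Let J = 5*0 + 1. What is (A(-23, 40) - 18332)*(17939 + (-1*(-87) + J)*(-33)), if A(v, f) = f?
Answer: -275020220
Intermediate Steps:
J = 1 (J = 0 + 1 = 1)
(A(-23, 40) - 18332)*(17939 + (-1*(-87) + J)*(-33)) = (40 - 18332)*(17939 + (-1*(-87) + 1)*(-33)) = -18292*(17939 + (87 + 1)*(-33)) = -18292*(17939 + 88*(-33)) = -18292*(17939 - 2904) = -18292*15035 = -275020220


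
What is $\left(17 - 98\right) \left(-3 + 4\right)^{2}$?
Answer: $-81$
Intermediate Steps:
$\left(17 - 98\right) \left(-3 + 4\right)^{2} = - 81 \cdot 1^{2} = \left(-81\right) 1 = -81$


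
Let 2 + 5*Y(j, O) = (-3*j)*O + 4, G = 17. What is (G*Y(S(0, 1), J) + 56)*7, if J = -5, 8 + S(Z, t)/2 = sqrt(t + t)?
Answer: -26362/5 + 714*sqrt(2) ≈ -4262.6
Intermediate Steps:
S(Z, t) = -16 + 2*sqrt(2)*sqrt(t) (S(Z, t) = -16 + 2*sqrt(t + t) = -16 + 2*sqrt(2*t) = -16 + 2*(sqrt(2)*sqrt(t)) = -16 + 2*sqrt(2)*sqrt(t))
Y(j, O) = 2/5 - 3*O*j/5 (Y(j, O) = -2/5 + ((-3*j)*O + 4)/5 = -2/5 + (-3*O*j + 4)/5 = -2/5 + (4 - 3*O*j)/5 = -2/5 + (4/5 - 3*O*j/5) = 2/5 - 3*O*j/5)
(G*Y(S(0, 1), J) + 56)*7 = (17*(2/5 - 3/5*(-5)*(-16 + 2*sqrt(2)*sqrt(1))) + 56)*7 = (17*(2/5 - 3/5*(-5)*(-16 + 2*sqrt(2)*1)) + 56)*7 = (17*(2/5 - 3/5*(-5)*(-16 + 2*sqrt(2))) + 56)*7 = (17*(2/5 + (-48 + 6*sqrt(2))) + 56)*7 = (17*(-238/5 + 6*sqrt(2)) + 56)*7 = ((-4046/5 + 102*sqrt(2)) + 56)*7 = (-3766/5 + 102*sqrt(2))*7 = -26362/5 + 714*sqrt(2)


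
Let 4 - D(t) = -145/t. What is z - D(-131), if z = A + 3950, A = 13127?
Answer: 2236708/131 ≈ 17074.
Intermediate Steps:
z = 17077 (z = 13127 + 3950 = 17077)
D(t) = 4 + 145/t (D(t) = 4 - (-145)/t = 4 + 145/t)
z - D(-131) = 17077 - (4 + 145/(-131)) = 17077 - (4 + 145*(-1/131)) = 17077 - (4 - 145/131) = 17077 - 1*379/131 = 17077 - 379/131 = 2236708/131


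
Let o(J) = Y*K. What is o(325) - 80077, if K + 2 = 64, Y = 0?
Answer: -80077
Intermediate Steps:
K = 62 (K = -2 + 64 = 62)
o(J) = 0 (o(J) = 0*62 = 0)
o(325) - 80077 = 0 - 80077 = -80077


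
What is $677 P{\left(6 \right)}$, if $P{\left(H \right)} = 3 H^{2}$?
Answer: $73116$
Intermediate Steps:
$677 P{\left(6 \right)} = 677 \cdot 3 \cdot 6^{2} = 677 \cdot 3 \cdot 36 = 677 \cdot 108 = 73116$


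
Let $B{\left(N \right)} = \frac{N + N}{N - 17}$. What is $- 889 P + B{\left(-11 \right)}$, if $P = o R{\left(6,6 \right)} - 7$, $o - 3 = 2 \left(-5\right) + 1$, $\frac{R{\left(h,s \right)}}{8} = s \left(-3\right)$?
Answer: $- \frac{10666211}{14} \approx -7.6187 \cdot 10^{5}$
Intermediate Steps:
$R{\left(h,s \right)} = - 24 s$ ($R{\left(h,s \right)} = 8 s \left(-3\right) = 8 \left(- 3 s\right) = - 24 s$)
$o = -6$ ($o = 3 + \left(2 \left(-5\right) + 1\right) = 3 + \left(-10 + 1\right) = 3 - 9 = -6$)
$B{\left(N \right)} = \frac{2 N}{-17 + N}$
$P = 857$ ($P = - 6 \left(\left(-24\right) 6\right) - 7 = \left(-6\right) \left(-144\right) - 7 = 864 - 7 = 857$)
$- 889 P + B{\left(-11 \right)} = \left(-889\right) 857 + 2 \left(-11\right) \frac{1}{-17 - 11} = -761873 + 2 \left(-11\right) \frac{1}{-28} = -761873 + 2 \left(-11\right) \left(- \frac{1}{28}\right) = -761873 + \frac{11}{14} = - \frac{10666211}{14}$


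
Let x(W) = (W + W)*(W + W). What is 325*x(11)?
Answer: 157300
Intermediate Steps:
x(W) = 4*W**2 (x(W) = (2*W)*(2*W) = 4*W**2)
325*x(11) = 325*(4*11**2) = 325*(4*121) = 325*484 = 157300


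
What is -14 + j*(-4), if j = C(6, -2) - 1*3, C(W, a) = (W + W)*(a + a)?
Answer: 190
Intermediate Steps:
C(W, a) = 4*W*a (C(W, a) = (2*W)*(2*a) = 4*W*a)
j = -51 (j = 4*6*(-2) - 1*3 = -48 - 3 = -51)
-14 + j*(-4) = -14 - 51*(-4) = -14 + 204 = 190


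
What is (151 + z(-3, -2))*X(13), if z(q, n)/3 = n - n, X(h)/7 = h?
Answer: 13741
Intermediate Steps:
X(h) = 7*h
z(q, n) = 0 (z(q, n) = 3*(n - n) = 3*0 = 0)
(151 + z(-3, -2))*X(13) = (151 + 0)*(7*13) = 151*91 = 13741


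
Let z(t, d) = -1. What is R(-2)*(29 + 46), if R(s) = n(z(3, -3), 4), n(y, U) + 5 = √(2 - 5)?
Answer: -375 + 75*I*√3 ≈ -375.0 + 129.9*I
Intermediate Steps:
n(y, U) = -5 + I*√3 (n(y, U) = -5 + √(2 - 5) = -5 + √(-3) = -5 + I*√3)
R(s) = -5 + I*√3
R(-2)*(29 + 46) = (-5 + I*√3)*(29 + 46) = (-5 + I*√3)*75 = -375 + 75*I*√3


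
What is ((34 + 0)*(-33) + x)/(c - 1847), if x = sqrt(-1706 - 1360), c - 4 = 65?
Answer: 561/889 - I*sqrt(3066)/1778 ≈ 0.63105 - 0.031143*I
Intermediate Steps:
c = 69 (c = 4 + 65 = 69)
x = I*sqrt(3066) (x = sqrt(-3066) = I*sqrt(3066) ≈ 55.371*I)
((34 + 0)*(-33) + x)/(c - 1847) = ((34 + 0)*(-33) + I*sqrt(3066))/(69 - 1847) = (34*(-33) + I*sqrt(3066))/(-1778) = (-1122 + I*sqrt(3066))*(-1/1778) = 561/889 - I*sqrt(3066)/1778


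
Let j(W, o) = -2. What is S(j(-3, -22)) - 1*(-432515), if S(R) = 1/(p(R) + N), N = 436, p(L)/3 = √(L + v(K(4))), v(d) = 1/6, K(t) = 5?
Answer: 164453016747/380225 - I*√66/380225 ≈ 4.3252e+5 - 2.1366e-5*I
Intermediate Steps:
v(d) = ⅙
p(L) = 3*√(⅙ + L) (p(L) = 3*√(L + ⅙) = 3*√(⅙ + L))
S(R) = 1/(436 + √(6 + 36*R)/2) (S(R) = 1/(√(6 + 36*R)/2 + 436) = 1/(436 + √(6 + 36*R)/2))
S(j(-3, -22)) - 1*(-432515) = 2/(872 + √6*√(1 + 6*(-2))) - 1*(-432515) = 2/(872 + √6*√(1 - 12)) + 432515 = 2/(872 + √6*√(-11)) + 432515 = 2/(872 + √6*(I*√11)) + 432515 = 2/(872 + I*√66) + 432515 = 432515 + 2/(872 + I*√66)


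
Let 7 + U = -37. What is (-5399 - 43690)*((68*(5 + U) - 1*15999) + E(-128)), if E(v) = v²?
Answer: 111284763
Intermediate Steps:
U = -44 (U = -7 - 37 = -44)
(-5399 - 43690)*((68*(5 + U) - 1*15999) + E(-128)) = (-5399 - 43690)*((68*(5 - 44) - 1*15999) + (-128)²) = -49089*((68*(-39) - 15999) + 16384) = -49089*((-2652 - 15999) + 16384) = -49089*(-18651 + 16384) = -49089*(-2267) = 111284763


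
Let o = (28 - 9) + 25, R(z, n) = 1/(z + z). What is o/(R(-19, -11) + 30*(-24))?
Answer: -1672/27361 ≈ -0.061109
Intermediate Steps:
R(z, n) = 1/(2*z)
o = 44 (o = 19 + 25 = 44)
o/(R(-19, -11) + 30*(-24)) = 44/((½)/(-19) + 30*(-24)) = 44/((½)*(-1/19) - 720) = 44/(-1/38 - 720) = 44/(-27361/38) = 44*(-38/27361) = -1672/27361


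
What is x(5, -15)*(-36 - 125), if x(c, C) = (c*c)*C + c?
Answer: 59570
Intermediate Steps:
x(c, C) = c + C*c² (x(c, C) = c²*C + c = C*c² + c = c + C*c²)
x(5, -15)*(-36 - 125) = (5*(1 - 15*5))*(-36 - 125) = (5*(1 - 75))*(-161) = (5*(-74))*(-161) = -370*(-161) = 59570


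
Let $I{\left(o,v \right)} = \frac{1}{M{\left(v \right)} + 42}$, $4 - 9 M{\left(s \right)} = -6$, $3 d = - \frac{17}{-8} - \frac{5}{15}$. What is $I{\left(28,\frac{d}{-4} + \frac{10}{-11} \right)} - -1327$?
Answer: $\frac{514885}{388} \approx 1327.0$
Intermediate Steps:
$d = \frac{43}{72}$ ($d = \frac{- \frac{17}{-8} - \frac{5}{15}}{3} = \frac{\left(-17\right) \left(- \frac{1}{8}\right) - \frac{1}{3}}{3} = \frac{\frac{17}{8} - \frac{1}{3}}{3} = \frac{1}{3} \cdot \frac{43}{24} = \frac{43}{72} \approx 0.59722$)
$M{\left(s \right)} = \frac{10}{9}$ ($M{\left(s \right)} = \frac{4}{9} - - \frac{2}{3} = \frac{4}{9} + \frac{2}{3} = \frac{10}{9}$)
$I{\left(o,v \right)} = \frac{9}{388}$ ($I{\left(o,v \right)} = \frac{1}{\frac{10}{9} + 42} = \frac{1}{\frac{388}{9}} = \frac{9}{388}$)
$I{\left(28,\frac{d}{-4} + \frac{10}{-11} \right)} - -1327 = \frac{9}{388} - -1327 = \frac{9}{388} + 1327 = \frac{514885}{388}$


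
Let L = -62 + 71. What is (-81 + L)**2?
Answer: 5184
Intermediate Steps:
L = 9
(-81 + L)**2 = (-81 + 9)**2 = (-72)**2 = 5184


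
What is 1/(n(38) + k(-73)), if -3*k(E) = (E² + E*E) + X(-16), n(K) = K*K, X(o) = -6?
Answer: -3/6320 ≈ -0.00047468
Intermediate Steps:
n(K) = K²
k(E) = 2 - 2*E²/3 (k(E) = -((E² + E*E) - 6)/3 = -((E² + E²) - 6)/3 = -(2*E² - 6)/3 = -(-6 + 2*E²)/3 = 2 - 2*E²/3)
1/(n(38) + k(-73)) = 1/(38² + (2 - ⅔*(-73)²)) = 1/(1444 + (2 - ⅔*5329)) = 1/(1444 + (2 - 10658/3)) = 1/(1444 - 10652/3) = 1/(-6320/3) = -3/6320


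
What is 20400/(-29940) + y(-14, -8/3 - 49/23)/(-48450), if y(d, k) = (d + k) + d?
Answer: -1135507763/1668181950 ≈ -0.68069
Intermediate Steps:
y(d, k) = k + 2*d
20400/(-29940) + y(-14, -8/3 - 49/23)/(-48450) = 20400/(-29940) + ((-8/3 - 49/23) + 2*(-14))/(-48450) = 20400*(-1/29940) + ((-8*⅓ - 49*1/23) - 28)*(-1/48450) = -340/499 + ((-8/3 - 49/23) - 28)*(-1/48450) = -340/499 + (-331/69 - 28)*(-1/48450) = -340/499 - 2263/69*(-1/48450) = -340/499 + 2263/3343050 = -1135507763/1668181950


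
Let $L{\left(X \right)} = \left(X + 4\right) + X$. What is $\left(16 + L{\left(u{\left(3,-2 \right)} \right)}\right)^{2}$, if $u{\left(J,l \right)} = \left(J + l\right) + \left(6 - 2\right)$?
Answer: $900$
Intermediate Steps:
$u{\left(J,l \right)} = 4 + J + l$ ($u{\left(J,l \right)} = \left(J + l\right) + \left(6 - 2\right) = \left(J + l\right) + 4 = 4 + J + l$)
$L{\left(X \right)} = 4 + 2 X$ ($L{\left(X \right)} = \left(4 + X\right) + X = 4 + 2 X$)
$\left(16 + L{\left(u{\left(3,-2 \right)} \right)}\right)^{2} = \left(16 + \left(4 + 2 \left(4 + 3 - 2\right)\right)\right)^{2} = \left(16 + \left(4 + 2 \cdot 5\right)\right)^{2} = \left(16 + \left(4 + 10\right)\right)^{2} = \left(16 + 14\right)^{2} = 30^{2} = 900$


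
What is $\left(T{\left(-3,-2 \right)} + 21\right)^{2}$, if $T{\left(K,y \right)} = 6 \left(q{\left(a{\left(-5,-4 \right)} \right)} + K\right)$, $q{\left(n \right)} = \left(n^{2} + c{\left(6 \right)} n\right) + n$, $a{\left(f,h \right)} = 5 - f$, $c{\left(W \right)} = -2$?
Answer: $294849$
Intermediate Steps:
$q{\left(n \right)} = n^{2} - n$ ($q{\left(n \right)} = \left(n^{2} - 2 n\right) + n = n^{2} - n$)
$T{\left(K,y \right)} = 540 + 6 K$ ($T{\left(K,y \right)} = 6 \left(\left(5 - -5\right) \left(-1 + \left(5 - -5\right)\right) + K\right) = 6 \left(\left(5 + 5\right) \left(-1 + \left(5 + 5\right)\right) + K\right) = 6 \left(10 \left(-1 + 10\right) + K\right) = 6 \left(10 \cdot 9 + K\right) = 6 \left(90 + K\right) = 540 + 6 K$)
$\left(T{\left(-3,-2 \right)} + 21\right)^{2} = \left(\left(540 + 6 \left(-3\right)\right) + 21\right)^{2} = \left(\left(540 - 18\right) + 21\right)^{2} = \left(522 + 21\right)^{2} = 543^{2} = 294849$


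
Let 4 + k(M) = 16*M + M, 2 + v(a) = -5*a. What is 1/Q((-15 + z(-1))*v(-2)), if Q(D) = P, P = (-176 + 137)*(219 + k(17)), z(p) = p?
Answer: -1/19656 ≈ -5.0875e-5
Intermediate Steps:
v(a) = -2 - 5*a
k(M) = -4 + 17*M (k(M) = -4 + (16*M + M) = -4 + 17*M)
P = -19656 (P = (-176 + 137)*(219 + (-4 + 17*17)) = -39*(219 + (-4 + 289)) = -39*(219 + 285) = -39*504 = -19656)
Q(D) = -19656
1/Q((-15 + z(-1))*v(-2)) = 1/(-19656) = -1/19656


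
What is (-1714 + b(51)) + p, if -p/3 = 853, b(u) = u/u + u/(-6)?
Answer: -8561/2 ≈ -4280.5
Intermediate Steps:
b(u) = 1 - u/6 (b(u) = 1 + u*(-1/6) = 1 - u/6)
p = -2559 (p = -3*853 = -2559)
(-1714 + b(51)) + p = (-1714 + (1 - 1/6*51)) - 2559 = (-1714 + (1 - 17/2)) - 2559 = (-1714 - 15/2) - 2559 = -3443/2 - 2559 = -8561/2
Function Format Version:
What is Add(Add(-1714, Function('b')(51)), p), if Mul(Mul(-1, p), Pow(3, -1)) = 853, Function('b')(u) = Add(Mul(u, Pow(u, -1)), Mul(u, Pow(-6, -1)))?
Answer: Rational(-8561, 2) ≈ -4280.5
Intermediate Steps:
Function('b')(u) = Add(1, Mul(Rational(-1, 6), u)) (Function('b')(u) = Add(1, Mul(u, Rational(-1, 6))) = Add(1, Mul(Rational(-1, 6), u)))
p = -2559 (p = Mul(-3, 853) = -2559)
Add(Add(-1714, Function('b')(51)), p) = Add(Add(-1714, Add(1, Mul(Rational(-1, 6), 51))), -2559) = Add(Add(-1714, Add(1, Rational(-17, 2))), -2559) = Add(Add(-1714, Rational(-15, 2)), -2559) = Add(Rational(-3443, 2), -2559) = Rational(-8561, 2)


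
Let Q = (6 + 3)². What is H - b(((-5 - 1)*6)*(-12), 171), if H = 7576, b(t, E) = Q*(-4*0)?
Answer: 7576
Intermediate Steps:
Q = 81 (Q = 9² = 81)
b(t, E) = 0 (b(t, E) = 81*(-4*0) = 81*0 = 0)
H - b(((-5 - 1)*6)*(-12), 171) = 7576 - 1*0 = 7576 + 0 = 7576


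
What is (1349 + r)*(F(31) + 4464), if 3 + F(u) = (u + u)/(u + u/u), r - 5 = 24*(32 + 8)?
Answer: 82617899/8 ≈ 1.0327e+7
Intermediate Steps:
r = 965 (r = 5 + 24*(32 + 8) = 5 + 24*40 = 5 + 960 = 965)
F(u) = -3 + 2*u/(1 + u) (F(u) = -3 + (u + u)/(u + u/u) = -3 + (2*u)/(u + 1) = -3 + (2*u)/(1 + u) = -3 + 2*u/(1 + u))
(1349 + r)*(F(31) + 4464) = (1349 + 965)*((-3 - 1*31)/(1 + 31) + 4464) = 2314*((-3 - 31)/32 + 4464) = 2314*((1/32)*(-34) + 4464) = 2314*(-17/16 + 4464) = 2314*(71407/16) = 82617899/8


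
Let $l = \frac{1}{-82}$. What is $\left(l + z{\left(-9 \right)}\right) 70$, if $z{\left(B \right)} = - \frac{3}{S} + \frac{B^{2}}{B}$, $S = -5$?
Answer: $- \frac{24143}{41} \approx -588.85$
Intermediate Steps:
$z{\left(B \right)} = \frac{3}{5} + B$ ($z{\left(B \right)} = - \frac{3}{-5} + \frac{B^{2}}{B} = \left(-3\right) \left(- \frac{1}{5}\right) + B = \frac{3}{5} + B$)
$l = - \frac{1}{82} \approx -0.012195$
$\left(l + z{\left(-9 \right)}\right) 70 = \left(- \frac{1}{82} + \left(\frac{3}{5} - 9\right)\right) 70 = \left(- \frac{1}{82} - \frac{42}{5}\right) 70 = \left(- \frac{3449}{410}\right) 70 = - \frac{24143}{41}$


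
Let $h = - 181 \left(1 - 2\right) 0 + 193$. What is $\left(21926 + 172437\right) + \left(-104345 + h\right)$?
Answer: $90211$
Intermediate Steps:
$h = 193$ ($h = - 181 \left(\left(-1\right) 0\right) + 193 = \left(-181\right) 0 + 193 = 0 + 193 = 193$)
$\left(21926 + 172437\right) + \left(-104345 + h\right) = \left(21926 + 172437\right) + \left(-104345 + 193\right) = 194363 - 104152 = 90211$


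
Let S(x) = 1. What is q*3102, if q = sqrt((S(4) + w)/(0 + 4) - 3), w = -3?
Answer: 1551*I*sqrt(14) ≈ 5803.3*I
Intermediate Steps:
q = I*sqrt(14)/2 (q = sqrt((1 - 3)/(0 + 4) - 3) = sqrt(-2/4 - 3) = sqrt(-2*1/4 - 3) = sqrt(-1/2 - 3) = sqrt(-7/2) = I*sqrt(14)/2 ≈ 1.8708*I)
q*3102 = (I*sqrt(14)/2)*3102 = 1551*I*sqrt(14)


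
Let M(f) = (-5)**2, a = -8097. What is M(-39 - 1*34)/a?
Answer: -25/8097 ≈ -0.0030876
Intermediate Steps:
M(f) = 25
M(-39 - 1*34)/a = 25/(-8097) = 25*(-1/8097) = -25/8097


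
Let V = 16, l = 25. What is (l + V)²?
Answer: 1681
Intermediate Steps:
(l + V)² = (25 + 16)² = 41² = 1681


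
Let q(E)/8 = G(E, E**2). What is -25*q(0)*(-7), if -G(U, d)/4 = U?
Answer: 0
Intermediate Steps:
G(U, d) = -4*U
q(E) = -32*E (q(E) = 8*(-4*E) = -32*E)
-25*q(0)*(-7) = -(-800)*0*(-7) = -25*0*(-7) = 0*(-7) = 0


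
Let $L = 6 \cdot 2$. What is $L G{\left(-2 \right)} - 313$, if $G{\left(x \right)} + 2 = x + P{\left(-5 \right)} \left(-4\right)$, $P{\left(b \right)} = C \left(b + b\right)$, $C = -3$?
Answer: $-1801$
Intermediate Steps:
$L = 12$
$P{\left(b \right)} = - 6 b$ ($P{\left(b \right)} = - 3 \left(b + b\right) = - 3 \cdot 2 b = - 6 b$)
$G{\left(x \right)} = -122 + x$ ($G{\left(x \right)} = -2 + \left(x + \left(-6\right) \left(-5\right) \left(-4\right)\right) = -2 + \left(x + 30 \left(-4\right)\right) = -2 + \left(x - 120\right) = -2 + \left(-120 + x\right) = -122 + x$)
$L G{\left(-2 \right)} - 313 = 12 \left(-122 - 2\right) - 313 = 12 \left(-124\right) - 313 = -1488 - 313 = -1801$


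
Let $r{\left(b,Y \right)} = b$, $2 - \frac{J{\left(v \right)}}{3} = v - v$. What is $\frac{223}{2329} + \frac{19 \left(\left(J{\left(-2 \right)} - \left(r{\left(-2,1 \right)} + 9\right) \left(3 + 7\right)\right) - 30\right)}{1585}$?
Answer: $- \frac{3806139}{3691465} \approx -1.0311$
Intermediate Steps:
$J{\left(v \right)} = 6$ ($J{\left(v \right)} = 6 - 3 \left(v - v\right) = 6 - 0 = 6 + 0 = 6$)
$\frac{223}{2329} + \frac{19 \left(\left(J{\left(-2 \right)} - \left(r{\left(-2,1 \right)} + 9\right) \left(3 + 7\right)\right) - 30\right)}{1585} = \frac{223}{2329} + \frac{19 \left(\left(6 - \left(-2 + 9\right) \left(3 + 7\right)\right) - 30\right)}{1585} = 223 \cdot \frac{1}{2329} + 19 \left(\left(6 - 7 \cdot 10\right) - 30\right) \frac{1}{1585} = \frac{223}{2329} + 19 \left(\left(6 - 70\right) - 30\right) \frac{1}{1585} = \frac{223}{2329} + 19 \left(-64 - 30\right) \frac{1}{1585} = \frac{223}{2329} + 19 \left(-94\right) \frac{1}{1585} = \frac{223}{2329} - \frac{1786}{1585} = - \frac{3806139}{3691465}$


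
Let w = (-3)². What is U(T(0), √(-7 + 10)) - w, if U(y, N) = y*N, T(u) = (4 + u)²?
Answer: -9 + 16*√3 ≈ 18.713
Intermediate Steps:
U(y, N) = N*y
w = 9
U(T(0), √(-7 + 10)) - w = √(-7 + 10)*(4 + 0)² - 1*9 = √3*4² - 9 = √3*16 - 9 = 16*√3 - 9 = -9 + 16*√3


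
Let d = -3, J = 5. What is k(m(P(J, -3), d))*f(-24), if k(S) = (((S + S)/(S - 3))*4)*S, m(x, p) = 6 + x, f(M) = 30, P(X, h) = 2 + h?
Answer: 3000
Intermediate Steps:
k(S) = 8*S²/(-3 + S) (k(S) = (((2*S)/(-3 + S))*4)*S = ((2*S/(-3 + S))*4)*S = (8*S/(-3 + S))*S = 8*S²/(-3 + S))
k(m(P(J, -3), d))*f(-24) = (8*(6 + (2 - 3))²/(-3 + (6 + (2 - 3))))*30 = (8*(6 - 1)²/(-3 + (6 - 1)))*30 = (8*5²/(-3 + 5))*30 = (8*25/2)*30 = (8*25*(½))*30 = 100*30 = 3000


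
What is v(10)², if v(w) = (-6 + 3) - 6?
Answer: 81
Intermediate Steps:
v(w) = -9 (v(w) = -3 - 6 = -9)
v(10)² = (-9)² = 81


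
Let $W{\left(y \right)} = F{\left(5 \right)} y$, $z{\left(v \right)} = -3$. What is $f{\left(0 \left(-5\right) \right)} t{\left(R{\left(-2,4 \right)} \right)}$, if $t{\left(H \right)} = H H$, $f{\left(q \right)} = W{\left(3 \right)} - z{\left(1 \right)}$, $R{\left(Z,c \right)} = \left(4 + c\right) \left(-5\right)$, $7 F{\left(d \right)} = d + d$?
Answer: $\frac{81600}{7} \approx 11657.0$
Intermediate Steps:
$F{\left(d \right)} = \frac{2 d}{7}$ ($F{\left(d \right)} = \frac{d + d}{7} = \frac{2 d}{7}$)
$R{\left(Z,c \right)} = -20 - 5 c$
$W{\left(y \right)} = \frac{10 y}{7}$ ($W{\left(y \right)} = \frac{2}{7} \cdot 5 y = \frac{10 y}{7}$)
$f{\left(q \right)} = \frac{51}{7}$ ($f{\left(q \right)} = \frac{10}{7} \cdot 3 - -3 = \frac{30}{7} + 3 = \frac{51}{7}$)
$t{\left(H \right)} = H^{2}$
$f{\left(0 \left(-5\right) \right)} t{\left(R{\left(-2,4 \right)} \right)} = \frac{51 \left(-20 - 20\right)^{2}}{7} = \frac{51 \left(-40\right)^{2}}{7} = \frac{51}{7} \cdot 1600 = \frac{81600}{7}$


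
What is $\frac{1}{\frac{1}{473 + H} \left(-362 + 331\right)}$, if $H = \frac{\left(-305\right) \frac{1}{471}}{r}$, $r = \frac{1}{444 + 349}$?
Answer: $\frac{19082}{14601} \approx 1.3069$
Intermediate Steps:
$r = \frac{1}{793} \approx 0.001261$
$H = - \frac{241865}{471}$ ($H = - \frac{305}{471} \frac{1}{\frac{1}{793}} = \left(-305\right) \frac{1}{471} \cdot 793 = \left(- \frac{305}{471}\right) 793 = - \frac{241865}{471} \approx -513.51$)
$\frac{1}{\frac{1}{473 + H} \left(-362 + 331\right)} = \frac{1}{\frac{1}{473 - \frac{241865}{471}} \left(-362 + 331\right)} = \frac{1}{\frac{1}{- \frac{19082}{471}} \left(-31\right)} = \frac{1}{\left(- \frac{471}{19082}\right) \left(-31\right)} = \frac{1}{\frac{14601}{19082}} = \frac{19082}{14601}$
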